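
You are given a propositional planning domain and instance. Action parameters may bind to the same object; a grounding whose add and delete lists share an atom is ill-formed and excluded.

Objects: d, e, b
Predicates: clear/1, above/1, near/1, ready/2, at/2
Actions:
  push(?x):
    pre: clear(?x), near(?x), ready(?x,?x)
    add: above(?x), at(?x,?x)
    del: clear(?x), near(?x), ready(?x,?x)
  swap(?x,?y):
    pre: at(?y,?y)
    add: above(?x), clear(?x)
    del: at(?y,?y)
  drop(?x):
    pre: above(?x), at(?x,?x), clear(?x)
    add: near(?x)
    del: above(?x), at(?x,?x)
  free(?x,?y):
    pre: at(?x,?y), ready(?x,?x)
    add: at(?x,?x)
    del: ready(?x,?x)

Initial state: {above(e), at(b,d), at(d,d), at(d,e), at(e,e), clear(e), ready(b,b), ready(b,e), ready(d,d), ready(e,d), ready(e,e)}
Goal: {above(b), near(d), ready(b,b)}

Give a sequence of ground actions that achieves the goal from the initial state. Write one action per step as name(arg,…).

1. swap(d,d)  →  {above(d), above(e), at(b,d), at(d,e), at(e,e), clear(d), clear(e), ready(b,b), ready(b,e), ready(d,d), ready(e,d), ready(e,e)}
2. swap(b,e)  →  {above(b), above(d), above(e), at(b,d), at(d,e), clear(b), clear(d), clear(e), ready(b,b), ready(b,e), ready(d,d), ready(e,d), ready(e,e)}
3. free(d,e)  →  {above(b), above(d), above(e), at(b,d), at(d,d), at(d,e), clear(b), clear(d), clear(e), ready(b,b), ready(b,e), ready(e,d), ready(e,e)}
4. drop(d)  →  {above(b), above(e), at(b,d), at(d,e), clear(b), clear(d), clear(e), near(d), ready(b,b), ready(b,e), ready(e,d), ready(e,e)}

swap(d,d); swap(b,e); free(d,e); drop(d)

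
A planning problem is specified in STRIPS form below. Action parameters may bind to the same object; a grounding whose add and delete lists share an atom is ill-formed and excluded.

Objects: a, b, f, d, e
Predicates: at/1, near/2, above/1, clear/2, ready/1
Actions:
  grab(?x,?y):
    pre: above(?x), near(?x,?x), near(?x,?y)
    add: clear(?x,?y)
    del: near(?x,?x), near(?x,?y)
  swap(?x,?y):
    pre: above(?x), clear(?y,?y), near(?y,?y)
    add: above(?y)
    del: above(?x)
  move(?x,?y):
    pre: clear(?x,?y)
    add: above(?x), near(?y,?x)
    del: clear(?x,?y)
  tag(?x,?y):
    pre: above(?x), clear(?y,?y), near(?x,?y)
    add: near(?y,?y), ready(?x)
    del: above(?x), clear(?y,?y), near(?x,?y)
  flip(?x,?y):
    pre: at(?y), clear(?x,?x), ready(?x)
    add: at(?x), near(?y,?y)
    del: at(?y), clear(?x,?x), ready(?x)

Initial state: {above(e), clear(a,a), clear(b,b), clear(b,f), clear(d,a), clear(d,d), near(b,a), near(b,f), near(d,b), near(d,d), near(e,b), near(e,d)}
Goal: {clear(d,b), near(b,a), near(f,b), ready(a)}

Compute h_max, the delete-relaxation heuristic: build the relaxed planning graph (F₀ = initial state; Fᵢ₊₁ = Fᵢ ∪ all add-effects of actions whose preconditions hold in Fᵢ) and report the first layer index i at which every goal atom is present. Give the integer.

2

F0 = init (12 atoms)
F1 = F0 ∪ {above(a), above(b), above(d), near(a,a), near(a,d), near(b,b), near(f,b), ready(e)}  (20 atoms)
F2 = F1 ∪ {clear(a,d), clear(b,a), clear(d,b), ready(a), ready(b), ready(d)}  (26 atoms)
goal ⊆ F2  ⇒  h_max = 2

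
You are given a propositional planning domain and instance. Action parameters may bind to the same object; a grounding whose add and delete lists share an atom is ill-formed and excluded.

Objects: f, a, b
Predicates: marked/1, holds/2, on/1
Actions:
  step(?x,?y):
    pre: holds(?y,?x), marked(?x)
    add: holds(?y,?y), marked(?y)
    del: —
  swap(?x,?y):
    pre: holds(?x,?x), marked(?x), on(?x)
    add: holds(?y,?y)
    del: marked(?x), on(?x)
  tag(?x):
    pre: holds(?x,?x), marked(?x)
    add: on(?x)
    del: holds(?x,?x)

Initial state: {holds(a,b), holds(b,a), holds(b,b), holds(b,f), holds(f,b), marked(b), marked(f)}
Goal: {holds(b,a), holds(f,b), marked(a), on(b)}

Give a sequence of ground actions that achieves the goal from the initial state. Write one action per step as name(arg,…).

step(b,a); tag(b)

1. step(b,a)  →  {holds(a,a), holds(a,b), holds(b,a), holds(b,b), holds(b,f), holds(f,b), marked(a), marked(b), marked(f)}
2. tag(b)  →  {holds(a,a), holds(a,b), holds(b,a), holds(b,f), holds(f,b), marked(a), marked(b), marked(f), on(b)}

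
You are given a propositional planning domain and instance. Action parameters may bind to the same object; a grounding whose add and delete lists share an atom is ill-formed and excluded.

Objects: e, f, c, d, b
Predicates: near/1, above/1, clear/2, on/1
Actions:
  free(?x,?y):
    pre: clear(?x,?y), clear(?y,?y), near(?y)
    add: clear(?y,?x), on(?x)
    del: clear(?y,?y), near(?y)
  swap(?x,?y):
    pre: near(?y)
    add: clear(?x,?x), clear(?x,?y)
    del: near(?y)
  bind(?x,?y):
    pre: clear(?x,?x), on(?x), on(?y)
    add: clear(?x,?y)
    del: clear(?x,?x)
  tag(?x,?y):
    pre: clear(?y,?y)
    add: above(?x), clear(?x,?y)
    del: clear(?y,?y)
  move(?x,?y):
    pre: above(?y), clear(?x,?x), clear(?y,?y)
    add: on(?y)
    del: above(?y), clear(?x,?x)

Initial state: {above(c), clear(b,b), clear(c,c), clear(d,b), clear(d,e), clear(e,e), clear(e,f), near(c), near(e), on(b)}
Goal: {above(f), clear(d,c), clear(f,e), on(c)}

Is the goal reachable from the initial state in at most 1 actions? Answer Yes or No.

No

1. swap(d,c)  →  {above(c), clear(b,b), clear(c,c), clear(d,b), clear(d,c), clear(d,d), clear(d,e), clear(e,e), clear(e,f), near(e), on(b)}
2. tag(f,e)  →  {above(c), above(f), clear(b,b), clear(c,c), clear(d,b), clear(d,c), clear(d,d), clear(d,e), clear(e,f), clear(f,e), near(e), on(b)}
3. move(c,c)  →  {above(f), clear(b,b), clear(d,b), clear(d,c), clear(d,d), clear(d,e), clear(e,f), clear(f,e), near(e), on(b), on(c)}
optimal plan length = 3; 3 > 1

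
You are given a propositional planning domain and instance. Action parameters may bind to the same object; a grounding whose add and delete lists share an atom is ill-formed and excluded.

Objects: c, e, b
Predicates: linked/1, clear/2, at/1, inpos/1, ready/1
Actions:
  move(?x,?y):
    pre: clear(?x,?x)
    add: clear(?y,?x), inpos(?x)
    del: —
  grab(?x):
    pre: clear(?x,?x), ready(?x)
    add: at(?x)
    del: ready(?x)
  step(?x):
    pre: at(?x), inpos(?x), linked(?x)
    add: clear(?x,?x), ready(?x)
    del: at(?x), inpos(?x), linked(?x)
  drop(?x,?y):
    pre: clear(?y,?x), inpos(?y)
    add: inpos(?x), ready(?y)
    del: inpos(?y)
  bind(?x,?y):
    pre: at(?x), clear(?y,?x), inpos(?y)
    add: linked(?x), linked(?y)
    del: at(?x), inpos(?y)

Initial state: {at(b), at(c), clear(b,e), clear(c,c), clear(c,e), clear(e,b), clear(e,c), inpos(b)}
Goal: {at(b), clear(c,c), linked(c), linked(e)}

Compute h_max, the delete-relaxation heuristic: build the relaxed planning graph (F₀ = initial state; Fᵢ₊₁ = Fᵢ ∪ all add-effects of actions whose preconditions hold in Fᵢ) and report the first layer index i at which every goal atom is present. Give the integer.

2

F0 = init (8 atoms)
F1 = F0 ∪ {clear(b,c), inpos(c), inpos(e), ready(b)}  (12 atoms)
F2 = F1 ∪ {linked(b), linked(c), linked(e), ready(c), ready(e)}  (17 atoms)
goal ⊆ F2  ⇒  h_max = 2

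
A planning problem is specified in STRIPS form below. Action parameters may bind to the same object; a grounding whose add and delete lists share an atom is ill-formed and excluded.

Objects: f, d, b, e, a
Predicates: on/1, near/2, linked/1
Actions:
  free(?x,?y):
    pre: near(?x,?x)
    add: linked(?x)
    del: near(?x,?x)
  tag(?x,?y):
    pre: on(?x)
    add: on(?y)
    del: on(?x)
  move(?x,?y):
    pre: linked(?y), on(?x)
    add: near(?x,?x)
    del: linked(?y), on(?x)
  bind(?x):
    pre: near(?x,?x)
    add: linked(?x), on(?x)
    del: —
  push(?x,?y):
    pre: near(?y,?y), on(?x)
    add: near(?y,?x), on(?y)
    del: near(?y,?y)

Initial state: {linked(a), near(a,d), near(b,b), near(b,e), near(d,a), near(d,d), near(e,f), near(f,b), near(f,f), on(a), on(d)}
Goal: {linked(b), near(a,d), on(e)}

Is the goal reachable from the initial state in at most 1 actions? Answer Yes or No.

No

1. free(b,f)  →  {linked(a), linked(b), near(a,d), near(b,e), near(d,a), near(d,d), near(e,f), near(f,b), near(f,f), on(a), on(d)}
2. tag(d,e)  →  {linked(a), linked(b), near(a,d), near(b,e), near(d,a), near(d,d), near(e,f), near(f,b), near(f,f), on(a), on(e)}
optimal plan length = 2; 2 > 1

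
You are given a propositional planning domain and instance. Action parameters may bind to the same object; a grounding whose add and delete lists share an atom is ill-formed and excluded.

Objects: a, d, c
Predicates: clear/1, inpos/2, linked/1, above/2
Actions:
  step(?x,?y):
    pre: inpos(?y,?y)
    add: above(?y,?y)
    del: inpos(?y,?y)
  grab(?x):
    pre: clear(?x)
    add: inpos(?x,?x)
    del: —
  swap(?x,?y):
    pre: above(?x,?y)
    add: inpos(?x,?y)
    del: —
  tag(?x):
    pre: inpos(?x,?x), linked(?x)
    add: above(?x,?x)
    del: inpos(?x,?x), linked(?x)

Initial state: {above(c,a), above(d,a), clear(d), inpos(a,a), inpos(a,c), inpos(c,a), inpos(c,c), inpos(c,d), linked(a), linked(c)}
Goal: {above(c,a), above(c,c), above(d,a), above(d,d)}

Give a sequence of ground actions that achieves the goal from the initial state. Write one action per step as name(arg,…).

step(a,c); grab(d); step(a,d)

1. step(a,c)  →  {above(c,a), above(c,c), above(d,a), clear(d), inpos(a,a), inpos(a,c), inpos(c,a), inpos(c,d), linked(a), linked(c)}
2. grab(d)  →  {above(c,a), above(c,c), above(d,a), clear(d), inpos(a,a), inpos(a,c), inpos(c,a), inpos(c,d), inpos(d,d), linked(a), linked(c)}
3. step(a,d)  →  {above(c,a), above(c,c), above(d,a), above(d,d), clear(d), inpos(a,a), inpos(a,c), inpos(c,a), inpos(c,d), linked(a), linked(c)}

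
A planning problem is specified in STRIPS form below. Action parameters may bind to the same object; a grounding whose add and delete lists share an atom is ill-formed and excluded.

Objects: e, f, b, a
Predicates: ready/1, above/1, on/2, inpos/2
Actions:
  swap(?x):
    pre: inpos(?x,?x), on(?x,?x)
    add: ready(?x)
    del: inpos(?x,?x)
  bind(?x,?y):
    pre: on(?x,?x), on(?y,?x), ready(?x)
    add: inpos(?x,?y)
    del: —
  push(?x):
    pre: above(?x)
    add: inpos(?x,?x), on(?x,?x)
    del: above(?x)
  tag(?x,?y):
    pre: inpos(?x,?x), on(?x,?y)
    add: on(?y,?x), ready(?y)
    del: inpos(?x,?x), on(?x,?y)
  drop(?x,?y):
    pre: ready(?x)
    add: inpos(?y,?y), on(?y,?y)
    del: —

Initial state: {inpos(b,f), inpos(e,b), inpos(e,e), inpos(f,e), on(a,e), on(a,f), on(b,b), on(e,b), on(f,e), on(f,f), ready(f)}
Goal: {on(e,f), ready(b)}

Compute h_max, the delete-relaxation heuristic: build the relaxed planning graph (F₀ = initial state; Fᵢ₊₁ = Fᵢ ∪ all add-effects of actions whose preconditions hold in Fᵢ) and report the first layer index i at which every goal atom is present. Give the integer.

2

F0 = init (11 atoms)
F1 = F0 ∪ {inpos(a,a), inpos(b,b), inpos(f,a), inpos(f,f), on(a,a), on(b,e), on(e,e), ready(b)}  (19 atoms)
F2 = F1 ∪ {inpos(b,e), on(e,a), on(e,f), on(f,a), ready(a), ready(e)}  (25 atoms)
goal ⊆ F2  ⇒  h_max = 2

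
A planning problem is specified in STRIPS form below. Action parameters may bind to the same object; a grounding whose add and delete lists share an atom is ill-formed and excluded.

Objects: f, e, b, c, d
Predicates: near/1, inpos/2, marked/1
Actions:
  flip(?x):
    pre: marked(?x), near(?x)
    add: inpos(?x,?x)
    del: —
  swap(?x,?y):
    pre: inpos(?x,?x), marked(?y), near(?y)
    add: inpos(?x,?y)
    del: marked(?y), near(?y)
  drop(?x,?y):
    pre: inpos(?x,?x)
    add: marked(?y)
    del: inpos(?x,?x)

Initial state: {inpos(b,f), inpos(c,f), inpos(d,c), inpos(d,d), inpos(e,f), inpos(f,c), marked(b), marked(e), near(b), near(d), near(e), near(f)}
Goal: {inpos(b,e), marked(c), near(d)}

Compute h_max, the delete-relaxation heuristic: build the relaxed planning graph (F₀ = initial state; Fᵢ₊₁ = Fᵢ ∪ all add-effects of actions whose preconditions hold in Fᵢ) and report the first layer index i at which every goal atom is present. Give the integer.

F0 = init (12 atoms)
F1 = F0 ∪ {inpos(b,b), inpos(d,b), inpos(d,e), inpos(e,e), marked(c), marked(d), marked(f)}  (19 atoms)
F2 = F1 ∪ {inpos(b,d), inpos(b,e), inpos(d,f), inpos(e,b), inpos(e,d), inpos(f,f)}  (25 atoms)
goal ⊆ F2  ⇒  h_max = 2

2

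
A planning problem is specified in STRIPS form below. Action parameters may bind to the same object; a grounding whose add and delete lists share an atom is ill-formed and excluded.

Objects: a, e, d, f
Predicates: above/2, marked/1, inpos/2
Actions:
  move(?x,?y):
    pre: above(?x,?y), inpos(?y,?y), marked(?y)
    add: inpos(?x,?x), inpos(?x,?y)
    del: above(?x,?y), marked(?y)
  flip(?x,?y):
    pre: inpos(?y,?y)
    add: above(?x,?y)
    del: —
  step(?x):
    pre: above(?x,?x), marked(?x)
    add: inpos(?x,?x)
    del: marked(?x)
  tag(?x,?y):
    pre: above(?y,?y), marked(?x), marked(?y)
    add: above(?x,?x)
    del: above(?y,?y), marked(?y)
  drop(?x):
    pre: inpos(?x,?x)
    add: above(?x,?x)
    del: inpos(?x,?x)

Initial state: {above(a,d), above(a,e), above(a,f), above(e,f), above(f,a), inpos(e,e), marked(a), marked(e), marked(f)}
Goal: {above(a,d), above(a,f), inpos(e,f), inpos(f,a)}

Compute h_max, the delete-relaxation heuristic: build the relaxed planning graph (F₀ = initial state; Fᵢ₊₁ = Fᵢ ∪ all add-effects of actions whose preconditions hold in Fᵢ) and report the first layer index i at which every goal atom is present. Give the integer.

3

F0 = init (9 atoms)
F1 = F0 ∪ {above(d,e), above(e,e), above(f,e), inpos(a,a), inpos(a,e)}  (14 atoms)
F2 = F1 ∪ {above(a,a), above(d,a), above(e,a), above(f,f), inpos(d,d), inpos(d,e), inpos(f,a), inpos(f,e), inpos(f,f)}  (23 atoms)
F3 = F2 ∪ {above(d,d), above(d,f), above(e,d), above(f,d), inpos(a,f), inpos(d,a), inpos(e,a), inpos(e,f)}  (31 atoms)
goal ⊆ F3  ⇒  h_max = 3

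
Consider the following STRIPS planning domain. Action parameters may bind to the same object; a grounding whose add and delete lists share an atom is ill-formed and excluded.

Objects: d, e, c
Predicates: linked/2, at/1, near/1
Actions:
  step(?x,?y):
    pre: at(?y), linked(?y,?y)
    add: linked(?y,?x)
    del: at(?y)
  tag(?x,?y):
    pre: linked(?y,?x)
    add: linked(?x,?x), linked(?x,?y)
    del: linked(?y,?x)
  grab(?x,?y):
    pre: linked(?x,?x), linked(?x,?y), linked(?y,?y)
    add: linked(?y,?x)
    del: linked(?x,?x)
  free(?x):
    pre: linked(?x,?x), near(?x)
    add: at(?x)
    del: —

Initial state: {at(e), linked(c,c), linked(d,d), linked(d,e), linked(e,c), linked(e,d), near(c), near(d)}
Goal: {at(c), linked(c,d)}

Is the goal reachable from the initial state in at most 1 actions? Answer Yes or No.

1. free(c)  →  {at(c), at(e), linked(c,c), linked(d,d), linked(d,e), linked(e,c), linked(e,d), near(c), near(d)}
2. step(d,c)  →  {at(e), linked(c,c), linked(c,d), linked(d,d), linked(d,e), linked(e,c), linked(e,d), near(c), near(d)}
3. free(c)  →  {at(c), at(e), linked(c,c), linked(c,d), linked(d,d), linked(d,e), linked(e,c), linked(e,d), near(c), near(d)}
optimal plan length = 3; 3 > 1

No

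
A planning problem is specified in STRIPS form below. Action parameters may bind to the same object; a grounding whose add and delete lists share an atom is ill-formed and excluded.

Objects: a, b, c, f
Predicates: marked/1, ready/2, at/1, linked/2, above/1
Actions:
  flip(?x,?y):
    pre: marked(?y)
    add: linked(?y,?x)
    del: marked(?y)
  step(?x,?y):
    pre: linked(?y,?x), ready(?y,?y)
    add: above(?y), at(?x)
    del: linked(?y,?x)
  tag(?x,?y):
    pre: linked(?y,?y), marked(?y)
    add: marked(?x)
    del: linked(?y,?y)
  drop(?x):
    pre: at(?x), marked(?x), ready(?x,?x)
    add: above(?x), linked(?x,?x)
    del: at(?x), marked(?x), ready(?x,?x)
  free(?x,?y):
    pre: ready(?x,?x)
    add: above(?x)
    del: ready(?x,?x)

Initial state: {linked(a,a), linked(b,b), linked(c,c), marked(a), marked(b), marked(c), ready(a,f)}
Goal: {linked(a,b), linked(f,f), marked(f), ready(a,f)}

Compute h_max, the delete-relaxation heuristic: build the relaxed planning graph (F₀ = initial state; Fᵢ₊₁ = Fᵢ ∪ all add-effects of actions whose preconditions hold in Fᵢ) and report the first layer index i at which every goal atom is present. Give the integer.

2

F0 = init (7 atoms)
F1 = F0 ∪ {linked(a,b), linked(a,c), linked(a,f), linked(b,a), linked(b,c), linked(b,f), linked(c,a), linked(c,b), linked(c,f), marked(f)}  (17 atoms)
F2 = F1 ∪ {linked(f,a), linked(f,b), linked(f,c), linked(f,f)}  (21 atoms)
goal ⊆ F2  ⇒  h_max = 2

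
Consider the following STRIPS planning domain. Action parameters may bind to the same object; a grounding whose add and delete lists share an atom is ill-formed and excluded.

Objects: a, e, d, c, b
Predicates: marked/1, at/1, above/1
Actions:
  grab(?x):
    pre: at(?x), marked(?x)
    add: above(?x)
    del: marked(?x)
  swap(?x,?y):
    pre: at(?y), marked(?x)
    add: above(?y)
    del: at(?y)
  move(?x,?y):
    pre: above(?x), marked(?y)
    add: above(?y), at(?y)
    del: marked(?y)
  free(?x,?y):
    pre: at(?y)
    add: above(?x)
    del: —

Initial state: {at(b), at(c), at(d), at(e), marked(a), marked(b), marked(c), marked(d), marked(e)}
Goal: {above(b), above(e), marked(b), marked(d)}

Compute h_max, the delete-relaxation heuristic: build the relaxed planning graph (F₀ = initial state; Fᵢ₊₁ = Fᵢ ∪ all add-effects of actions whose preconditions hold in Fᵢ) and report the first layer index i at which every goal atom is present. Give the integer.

F0 = init (9 atoms)
F1 = F0 ∪ {above(a), above(b), above(c), above(d), above(e)}  (14 atoms)
goal ⊆ F1  ⇒  h_max = 1

1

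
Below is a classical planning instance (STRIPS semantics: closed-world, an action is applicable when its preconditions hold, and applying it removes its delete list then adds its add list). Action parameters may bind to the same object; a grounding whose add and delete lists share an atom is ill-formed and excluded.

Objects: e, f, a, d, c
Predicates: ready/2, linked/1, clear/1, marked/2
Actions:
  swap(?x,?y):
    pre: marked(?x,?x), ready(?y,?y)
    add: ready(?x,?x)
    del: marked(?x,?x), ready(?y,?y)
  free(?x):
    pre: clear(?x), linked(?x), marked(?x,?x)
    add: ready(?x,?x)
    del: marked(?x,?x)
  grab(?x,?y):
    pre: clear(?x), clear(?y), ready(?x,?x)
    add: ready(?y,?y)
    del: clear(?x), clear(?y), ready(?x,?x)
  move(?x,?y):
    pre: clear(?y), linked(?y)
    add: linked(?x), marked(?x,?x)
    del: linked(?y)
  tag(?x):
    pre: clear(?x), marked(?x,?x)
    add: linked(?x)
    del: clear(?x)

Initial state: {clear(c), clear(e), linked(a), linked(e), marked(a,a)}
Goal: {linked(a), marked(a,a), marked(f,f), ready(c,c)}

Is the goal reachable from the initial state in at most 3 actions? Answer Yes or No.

Yes

1. move(c,e)  →  {clear(c), clear(e), linked(a), linked(c), marked(a,a), marked(c,c)}
2. free(c)  →  {clear(c), clear(e), linked(a), linked(c), marked(a,a), ready(c,c)}
3. move(f,c)  →  {clear(c), clear(e), linked(a), linked(f), marked(a,a), marked(f,f), ready(c,c)}
optimal plan length = 3; 3 ≤ 3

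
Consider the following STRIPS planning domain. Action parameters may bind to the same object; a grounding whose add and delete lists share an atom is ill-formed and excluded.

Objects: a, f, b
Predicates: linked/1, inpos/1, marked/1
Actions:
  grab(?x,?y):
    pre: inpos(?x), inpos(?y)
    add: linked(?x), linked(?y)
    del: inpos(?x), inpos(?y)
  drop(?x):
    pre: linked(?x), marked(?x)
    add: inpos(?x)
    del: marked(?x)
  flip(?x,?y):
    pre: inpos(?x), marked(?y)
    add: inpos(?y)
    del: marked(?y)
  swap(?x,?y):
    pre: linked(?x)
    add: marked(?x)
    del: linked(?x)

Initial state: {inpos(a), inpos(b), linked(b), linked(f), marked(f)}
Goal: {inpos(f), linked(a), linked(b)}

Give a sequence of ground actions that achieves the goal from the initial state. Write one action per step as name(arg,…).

1. grab(a,a)  →  {inpos(b), linked(a), linked(b), linked(f), marked(f)}
2. drop(f)  →  {inpos(b), inpos(f), linked(a), linked(b), linked(f)}

grab(a,a); drop(f)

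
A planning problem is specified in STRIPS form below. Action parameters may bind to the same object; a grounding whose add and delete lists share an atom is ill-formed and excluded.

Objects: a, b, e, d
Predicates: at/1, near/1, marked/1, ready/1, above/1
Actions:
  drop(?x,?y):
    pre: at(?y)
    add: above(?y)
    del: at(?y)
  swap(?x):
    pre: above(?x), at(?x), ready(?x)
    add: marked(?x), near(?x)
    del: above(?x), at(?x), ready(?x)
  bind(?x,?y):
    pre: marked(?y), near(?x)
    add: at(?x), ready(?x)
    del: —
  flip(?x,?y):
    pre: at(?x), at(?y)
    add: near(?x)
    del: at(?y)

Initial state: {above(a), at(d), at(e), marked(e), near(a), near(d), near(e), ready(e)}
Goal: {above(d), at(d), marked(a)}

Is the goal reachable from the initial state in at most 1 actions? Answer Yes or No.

1. drop(a,d)  →  {above(a), above(d), at(e), marked(e), near(a), near(d), near(e), ready(e)}
2. bind(a,e)  →  {above(a), above(d), at(a), at(e), marked(e), near(a), near(d), near(e), ready(a), ready(e)}
3. swap(a)  →  {above(d), at(e), marked(a), marked(e), near(a), near(d), near(e), ready(e)}
4. bind(d,a)  →  {above(d), at(d), at(e), marked(a), marked(e), near(a), near(d), near(e), ready(d), ready(e)}
optimal plan length = 4; 4 > 1

No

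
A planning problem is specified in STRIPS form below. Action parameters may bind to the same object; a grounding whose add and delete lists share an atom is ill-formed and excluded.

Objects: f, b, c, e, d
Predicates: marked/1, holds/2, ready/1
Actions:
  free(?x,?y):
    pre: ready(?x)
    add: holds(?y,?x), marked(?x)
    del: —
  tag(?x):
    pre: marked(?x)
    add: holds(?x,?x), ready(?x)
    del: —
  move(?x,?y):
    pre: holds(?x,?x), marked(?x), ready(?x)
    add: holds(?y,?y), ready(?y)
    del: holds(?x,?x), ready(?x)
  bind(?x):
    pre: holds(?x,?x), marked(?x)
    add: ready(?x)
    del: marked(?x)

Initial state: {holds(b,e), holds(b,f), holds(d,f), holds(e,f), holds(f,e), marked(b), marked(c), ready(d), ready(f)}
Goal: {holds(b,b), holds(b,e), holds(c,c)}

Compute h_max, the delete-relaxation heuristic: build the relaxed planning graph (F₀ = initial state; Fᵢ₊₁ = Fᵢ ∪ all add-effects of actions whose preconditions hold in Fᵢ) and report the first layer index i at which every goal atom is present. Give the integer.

1

F0 = init (9 atoms)
F1 = F0 ∪ {holds(b,b), holds(b,d), holds(c,c), holds(c,d), holds(c,f), holds(d,d), holds(e,d), holds(f,d), holds(f,f), marked(d), marked(f), ready(b), ready(c)}  (22 atoms)
goal ⊆ F1  ⇒  h_max = 1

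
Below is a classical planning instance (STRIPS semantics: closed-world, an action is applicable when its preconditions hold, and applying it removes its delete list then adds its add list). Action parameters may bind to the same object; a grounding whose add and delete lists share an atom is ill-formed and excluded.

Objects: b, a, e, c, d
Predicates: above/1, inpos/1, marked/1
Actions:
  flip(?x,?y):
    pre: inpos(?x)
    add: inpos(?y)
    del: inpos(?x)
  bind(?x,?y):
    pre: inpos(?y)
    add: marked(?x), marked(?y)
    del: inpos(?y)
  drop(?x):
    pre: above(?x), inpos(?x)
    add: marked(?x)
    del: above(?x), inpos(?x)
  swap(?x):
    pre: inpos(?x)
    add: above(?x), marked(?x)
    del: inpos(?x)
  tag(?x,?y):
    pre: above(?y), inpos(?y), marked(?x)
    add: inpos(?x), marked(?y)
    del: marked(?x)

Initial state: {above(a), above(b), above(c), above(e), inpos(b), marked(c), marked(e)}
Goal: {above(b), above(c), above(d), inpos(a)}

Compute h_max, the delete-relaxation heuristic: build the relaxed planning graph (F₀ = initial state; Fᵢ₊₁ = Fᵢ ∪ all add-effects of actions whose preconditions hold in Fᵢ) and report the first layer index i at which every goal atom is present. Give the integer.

F0 = init (7 atoms)
F1 = F0 ∪ {inpos(a), inpos(c), inpos(d), inpos(e), marked(a), marked(b), marked(d)}  (14 atoms)
F2 = F1 ∪ {above(d)}  (15 atoms)
goal ⊆ F2  ⇒  h_max = 2

2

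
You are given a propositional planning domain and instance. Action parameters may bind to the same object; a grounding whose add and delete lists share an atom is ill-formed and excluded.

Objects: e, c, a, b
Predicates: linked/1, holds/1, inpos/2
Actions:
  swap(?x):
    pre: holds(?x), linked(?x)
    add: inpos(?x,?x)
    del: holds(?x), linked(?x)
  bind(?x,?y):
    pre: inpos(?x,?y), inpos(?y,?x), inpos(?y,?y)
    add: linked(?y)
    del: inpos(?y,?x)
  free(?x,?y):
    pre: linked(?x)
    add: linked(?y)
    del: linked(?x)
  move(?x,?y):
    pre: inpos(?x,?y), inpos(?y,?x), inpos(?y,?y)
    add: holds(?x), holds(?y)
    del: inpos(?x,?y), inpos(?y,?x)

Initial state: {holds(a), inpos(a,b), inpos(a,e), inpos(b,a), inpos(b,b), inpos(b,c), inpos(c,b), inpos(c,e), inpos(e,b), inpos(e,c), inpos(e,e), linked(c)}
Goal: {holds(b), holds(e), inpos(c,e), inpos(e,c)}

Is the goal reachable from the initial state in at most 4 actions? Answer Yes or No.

Yes

1. move(e,e)  →  {holds(a), holds(e), inpos(a,b), inpos(a,e), inpos(b,a), inpos(b,b), inpos(b,c), inpos(c,b), inpos(c,e), inpos(e,b), inpos(e,c), linked(c)}
2. move(c,b)  →  {holds(a), holds(b), holds(c), holds(e), inpos(a,b), inpos(a,e), inpos(b,a), inpos(b,b), inpos(c,e), inpos(e,b), inpos(e,c), linked(c)}
optimal plan length = 2; 2 ≤ 4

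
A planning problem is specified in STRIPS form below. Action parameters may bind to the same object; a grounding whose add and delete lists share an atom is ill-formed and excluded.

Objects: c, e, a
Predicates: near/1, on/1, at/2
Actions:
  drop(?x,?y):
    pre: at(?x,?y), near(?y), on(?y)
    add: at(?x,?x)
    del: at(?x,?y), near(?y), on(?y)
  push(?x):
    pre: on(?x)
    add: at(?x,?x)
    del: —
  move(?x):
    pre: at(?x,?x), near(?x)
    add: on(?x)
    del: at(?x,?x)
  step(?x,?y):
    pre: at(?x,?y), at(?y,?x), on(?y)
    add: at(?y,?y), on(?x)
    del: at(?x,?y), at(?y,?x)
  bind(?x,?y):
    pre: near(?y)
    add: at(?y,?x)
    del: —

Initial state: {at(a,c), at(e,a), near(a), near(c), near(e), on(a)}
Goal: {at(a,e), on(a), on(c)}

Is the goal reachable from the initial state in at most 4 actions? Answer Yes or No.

1. bind(c,c)  →  {at(a,c), at(c,c), at(e,a), near(a), near(c), near(e), on(a)}
2. move(c)  →  {at(a,c), at(e,a), near(a), near(c), near(e), on(a), on(c)}
3. bind(e,a)  →  {at(a,c), at(a,e), at(e,a), near(a), near(c), near(e), on(a), on(c)}
optimal plan length = 3; 3 ≤ 4

Yes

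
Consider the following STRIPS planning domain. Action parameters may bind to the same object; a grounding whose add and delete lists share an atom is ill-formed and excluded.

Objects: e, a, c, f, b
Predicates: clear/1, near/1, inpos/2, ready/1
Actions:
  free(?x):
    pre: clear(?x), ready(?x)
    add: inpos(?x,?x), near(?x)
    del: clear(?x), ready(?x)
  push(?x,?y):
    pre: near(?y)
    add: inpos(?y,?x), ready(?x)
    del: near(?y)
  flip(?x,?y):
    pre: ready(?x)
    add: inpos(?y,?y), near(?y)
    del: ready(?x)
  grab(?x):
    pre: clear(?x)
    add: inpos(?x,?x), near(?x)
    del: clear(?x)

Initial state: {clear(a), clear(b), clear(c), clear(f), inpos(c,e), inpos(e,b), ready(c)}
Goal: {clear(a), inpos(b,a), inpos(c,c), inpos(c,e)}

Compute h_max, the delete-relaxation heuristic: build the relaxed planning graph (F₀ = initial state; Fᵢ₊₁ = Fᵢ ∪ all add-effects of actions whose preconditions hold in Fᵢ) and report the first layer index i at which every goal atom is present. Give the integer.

F0 = init (7 atoms)
F1 = F0 ∪ {inpos(a,a), inpos(b,b), inpos(c,c), inpos(e,e), inpos(f,f), near(a), near(b), near(c), near(e), near(f)}  (17 atoms)
F2 = F1 ∪ {inpos(a,b), inpos(a,c), inpos(a,e), inpos(a,f), inpos(b,a), inpos(b,c), inpos(b,e), inpos(b,f), inpos(c,a), inpos(c,b), inpos(c,f), inpos(e,a), inpos(e,c), inpos(e,f), inpos(f,a), inpos(f,b), inpos(f,c), inpos(f,e), ready(a), ready(b), ready(e), ready(f)}  (39 atoms)
goal ⊆ F2  ⇒  h_max = 2

2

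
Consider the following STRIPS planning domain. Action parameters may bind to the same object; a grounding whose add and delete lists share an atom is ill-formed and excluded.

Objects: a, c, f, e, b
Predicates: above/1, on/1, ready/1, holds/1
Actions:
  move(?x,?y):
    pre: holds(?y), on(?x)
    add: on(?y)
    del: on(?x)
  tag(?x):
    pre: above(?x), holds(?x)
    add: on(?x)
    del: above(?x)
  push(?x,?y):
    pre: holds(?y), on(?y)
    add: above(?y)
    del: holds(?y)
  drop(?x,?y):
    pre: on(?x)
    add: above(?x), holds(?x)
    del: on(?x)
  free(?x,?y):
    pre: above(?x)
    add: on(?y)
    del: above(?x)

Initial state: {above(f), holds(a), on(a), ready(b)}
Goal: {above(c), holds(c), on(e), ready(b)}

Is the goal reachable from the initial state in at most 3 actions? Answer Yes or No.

No

1. push(a,a)  →  {above(a), above(f), on(a), ready(b)}
2. free(a,c)  →  {above(f), on(a), on(c), ready(b)}
3. drop(c,a)  →  {above(c), above(f), holds(c), on(a), ready(b)}
4. free(f,e)  →  {above(c), holds(c), on(a), on(e), ready(b)}
optimal plan length = 4; 4 > 3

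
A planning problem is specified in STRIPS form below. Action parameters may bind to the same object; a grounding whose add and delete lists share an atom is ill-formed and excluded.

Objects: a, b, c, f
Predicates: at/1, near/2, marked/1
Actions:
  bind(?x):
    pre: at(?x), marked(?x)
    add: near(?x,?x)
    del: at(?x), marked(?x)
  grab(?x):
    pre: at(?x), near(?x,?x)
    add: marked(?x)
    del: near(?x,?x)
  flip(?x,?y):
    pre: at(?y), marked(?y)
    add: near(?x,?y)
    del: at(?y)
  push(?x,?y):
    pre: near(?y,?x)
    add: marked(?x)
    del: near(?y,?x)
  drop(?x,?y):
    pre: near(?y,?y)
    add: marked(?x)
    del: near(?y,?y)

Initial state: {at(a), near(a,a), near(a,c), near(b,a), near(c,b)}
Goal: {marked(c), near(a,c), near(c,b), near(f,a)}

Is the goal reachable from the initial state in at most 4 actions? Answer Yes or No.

1. push(a,b)  →  {at(a), marked(a), near(a,a), near(a,c), near(c,b)}
2. flip(f,a)  →  {marked(a), near(a,a), near(a,c), near(c,b), near(f,a)}
3. drop(c,a)  →  {marked(a), marked(c), near(a,c), near(c,b), near(f,a)}
optimal plan length = 3; 3 ≤ 4

Yes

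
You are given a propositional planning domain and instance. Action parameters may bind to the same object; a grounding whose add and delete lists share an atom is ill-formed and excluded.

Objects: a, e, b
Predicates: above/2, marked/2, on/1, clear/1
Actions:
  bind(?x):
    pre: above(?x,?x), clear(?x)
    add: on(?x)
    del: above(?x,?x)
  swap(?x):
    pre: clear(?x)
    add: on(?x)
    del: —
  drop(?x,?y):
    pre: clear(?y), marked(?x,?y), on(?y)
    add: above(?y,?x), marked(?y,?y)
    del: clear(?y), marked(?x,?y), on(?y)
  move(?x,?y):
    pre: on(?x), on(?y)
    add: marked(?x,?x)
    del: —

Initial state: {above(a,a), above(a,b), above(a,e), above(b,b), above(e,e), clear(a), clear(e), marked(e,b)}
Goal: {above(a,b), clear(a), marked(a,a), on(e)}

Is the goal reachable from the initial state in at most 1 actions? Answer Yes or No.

No

1. bind(a)  →  {above(a,b), above(a,e), above(b,b), above(e,e), clear(a), clear(e), marked(e,b), on(a)}
2. bind(e)  →  {above(a,b), above(a,e), above(b,b), clear(a), clear(e), marked(e,b), on(a), on(e)}
3. move(a,a)  →  {above(a,b), above(a,e), above(b,b), clear(a), clear(e), marked(a,a), marked(e,b), on(a), on(e)}
optimal plan length = 3; 3 > 1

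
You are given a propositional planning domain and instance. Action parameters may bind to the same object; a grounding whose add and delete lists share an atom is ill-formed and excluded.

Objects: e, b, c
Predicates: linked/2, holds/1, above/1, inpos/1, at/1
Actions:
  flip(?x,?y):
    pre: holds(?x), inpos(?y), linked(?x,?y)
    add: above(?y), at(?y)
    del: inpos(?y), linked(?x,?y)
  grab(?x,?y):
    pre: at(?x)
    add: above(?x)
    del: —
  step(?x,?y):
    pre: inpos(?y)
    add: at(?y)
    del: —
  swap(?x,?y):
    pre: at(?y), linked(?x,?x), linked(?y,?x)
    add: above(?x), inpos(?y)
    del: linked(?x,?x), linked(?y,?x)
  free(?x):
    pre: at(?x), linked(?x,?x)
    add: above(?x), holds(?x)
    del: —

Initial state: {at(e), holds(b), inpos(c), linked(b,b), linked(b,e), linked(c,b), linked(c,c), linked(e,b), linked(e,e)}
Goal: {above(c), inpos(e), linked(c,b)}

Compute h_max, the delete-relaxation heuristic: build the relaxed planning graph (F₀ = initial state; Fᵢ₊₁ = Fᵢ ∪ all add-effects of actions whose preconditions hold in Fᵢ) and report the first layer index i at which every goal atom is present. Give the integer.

F0 = init (9 atoms)
F1 = F0 ∪ {above(b), above(e), at(c), holds(e), inpos(e)}  (14 atoms)
F2 = F1 ∪ {above(c), holds(c)}  (16 atoms)
goal ⊆ F2  ⇒  h_max = 2

2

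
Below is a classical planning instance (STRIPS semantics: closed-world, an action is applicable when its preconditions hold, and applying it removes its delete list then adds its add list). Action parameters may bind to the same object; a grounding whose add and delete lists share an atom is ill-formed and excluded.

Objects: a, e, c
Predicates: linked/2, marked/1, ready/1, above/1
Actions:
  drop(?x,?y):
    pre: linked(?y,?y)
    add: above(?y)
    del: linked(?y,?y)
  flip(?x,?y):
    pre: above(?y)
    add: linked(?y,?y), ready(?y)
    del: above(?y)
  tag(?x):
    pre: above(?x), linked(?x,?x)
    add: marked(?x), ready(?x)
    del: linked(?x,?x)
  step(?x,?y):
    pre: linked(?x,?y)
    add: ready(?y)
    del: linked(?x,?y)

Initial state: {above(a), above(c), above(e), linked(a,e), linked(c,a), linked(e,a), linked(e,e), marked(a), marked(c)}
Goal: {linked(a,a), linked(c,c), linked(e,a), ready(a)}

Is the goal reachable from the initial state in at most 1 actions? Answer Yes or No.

No

1. flip(a,a)  →  {above(c), above(e), linked(a,a), linked(a,e), linked(c,a), linked(e,a), linked(e,e), marked(a), marked(c), ready(a)}
2. flip(a,c)  →  {above(e), linked(a,a), linked(a,e), linked(c,a), linked(c,c), linked(e,a), linked(e,e), marked(a), marked(c), ready(a), ready(c)}
optimal plan length = 2; 2 > 1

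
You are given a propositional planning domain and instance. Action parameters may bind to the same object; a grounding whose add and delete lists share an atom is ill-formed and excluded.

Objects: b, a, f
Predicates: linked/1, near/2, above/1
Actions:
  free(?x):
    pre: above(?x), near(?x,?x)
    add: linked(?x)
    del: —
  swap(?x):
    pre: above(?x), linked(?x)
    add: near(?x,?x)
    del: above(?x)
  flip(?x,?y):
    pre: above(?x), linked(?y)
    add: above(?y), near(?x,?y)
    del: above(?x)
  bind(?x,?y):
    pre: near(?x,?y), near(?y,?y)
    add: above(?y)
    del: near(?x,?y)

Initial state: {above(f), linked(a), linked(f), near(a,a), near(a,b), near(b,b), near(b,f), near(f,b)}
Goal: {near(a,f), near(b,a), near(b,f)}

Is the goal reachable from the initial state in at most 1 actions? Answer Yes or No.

No

1. bind(b,b)  →  {above(b), above(f), linked(a), linked(f), near(a,a), near(a,b), near(b,f), near(f,b)}
2. flip(b,a)  →  {above(a), above(f), linked(a), linked(f), near(a,a), near(a,b), near(b,a), near(b,f), near(f,b)}
3. flip(a,f)  →  {above(f), linked(a), linked(f), near(a,a), near(a,b), near(a,f), near(b,a), near(b,f), near(f,b)}
optimal plan length = 3; 3 > 1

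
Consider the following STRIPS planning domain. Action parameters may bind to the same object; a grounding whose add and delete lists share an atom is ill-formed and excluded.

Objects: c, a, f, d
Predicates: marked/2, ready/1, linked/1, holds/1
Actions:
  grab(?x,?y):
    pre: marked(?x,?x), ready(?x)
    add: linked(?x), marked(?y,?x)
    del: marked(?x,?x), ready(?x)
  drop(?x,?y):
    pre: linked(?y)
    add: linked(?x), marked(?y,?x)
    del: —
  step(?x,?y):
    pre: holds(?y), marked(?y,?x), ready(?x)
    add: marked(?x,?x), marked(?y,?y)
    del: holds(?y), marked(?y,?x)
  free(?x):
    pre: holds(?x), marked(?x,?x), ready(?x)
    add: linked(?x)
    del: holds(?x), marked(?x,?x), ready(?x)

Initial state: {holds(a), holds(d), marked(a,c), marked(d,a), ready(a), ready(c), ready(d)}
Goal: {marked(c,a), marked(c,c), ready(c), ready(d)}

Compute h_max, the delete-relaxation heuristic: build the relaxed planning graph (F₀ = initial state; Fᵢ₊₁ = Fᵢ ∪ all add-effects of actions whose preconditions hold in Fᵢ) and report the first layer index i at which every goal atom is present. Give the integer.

2

F0 = init (7 atoms)
F1 = F0 ∪ {marked(a,a), marked(c,c), marked(d,d)}  (10 atoms)
F2 = F1 ∪ {linked(a), linked(c), linked(d), marked(a,d), marked(c,a), marked(c,d), marked(d,c), marked(f,a), marked(f,c), marked(f,d)}  (20 atoms)
goal ⊆ F2  ⇒  h_max = 2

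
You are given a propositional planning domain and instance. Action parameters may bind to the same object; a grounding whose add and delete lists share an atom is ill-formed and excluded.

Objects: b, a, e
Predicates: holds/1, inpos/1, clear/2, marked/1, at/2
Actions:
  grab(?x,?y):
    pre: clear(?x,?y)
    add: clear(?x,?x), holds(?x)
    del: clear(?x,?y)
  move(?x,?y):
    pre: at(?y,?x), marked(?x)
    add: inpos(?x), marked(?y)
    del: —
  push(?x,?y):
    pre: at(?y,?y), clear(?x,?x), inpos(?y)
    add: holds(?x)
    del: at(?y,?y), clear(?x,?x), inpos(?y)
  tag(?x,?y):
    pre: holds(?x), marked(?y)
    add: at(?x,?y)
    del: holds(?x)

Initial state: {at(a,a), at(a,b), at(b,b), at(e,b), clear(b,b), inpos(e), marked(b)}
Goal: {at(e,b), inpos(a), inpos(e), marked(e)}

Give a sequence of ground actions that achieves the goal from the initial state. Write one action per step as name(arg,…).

move(b,a); move(b,e); move(a,a)

1. move(b,a)  →  {at(a,a), at(a,b), at(b,b), at(e,b), clear(b,b), inpos(b), inpos(e), marked(a), marked(b)}
2. move(b,e)  →  {at(a,a), at(a,b), at(b,b), at(e,b), clear(b,b), inpos(b), inpos(e), marked(a), marked(b), marked(e)}
3. move(a,a)  →  {at(a,a), at(a,b), at(b,b), at(e,b), clear(b,b), inpos(a), inpos(b), inpos(e), marked(a), marked(b), marked(e)}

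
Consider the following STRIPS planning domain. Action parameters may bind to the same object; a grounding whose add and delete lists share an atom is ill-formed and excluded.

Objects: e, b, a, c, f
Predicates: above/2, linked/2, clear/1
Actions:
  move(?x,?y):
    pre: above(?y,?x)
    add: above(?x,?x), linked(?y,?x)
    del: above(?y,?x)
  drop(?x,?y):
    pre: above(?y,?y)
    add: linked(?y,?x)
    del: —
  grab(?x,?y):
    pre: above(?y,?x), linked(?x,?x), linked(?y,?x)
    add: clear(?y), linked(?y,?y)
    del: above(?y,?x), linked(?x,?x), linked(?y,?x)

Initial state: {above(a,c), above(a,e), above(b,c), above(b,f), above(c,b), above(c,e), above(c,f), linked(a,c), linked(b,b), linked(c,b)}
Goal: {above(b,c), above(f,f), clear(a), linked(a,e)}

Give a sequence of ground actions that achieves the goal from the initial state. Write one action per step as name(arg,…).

1. move(e,a)  →  {above(a,c), above(b,c), above(b,f), above(c,b), above(c,e), above(c,f), above(e,e), linked(a,c), linked(a,e), linked(b,b), linked(c,b)}
2. move(f,b)  →  {above(a,c), above(b,c), above(c,b), above(c,e), above(c,f), above(e,e), above(f,f), linked(a,c), linked(a,e), linked(b,b), linked(b,f), linked(c,b)}
3. grab(b,c)  →  {above(a,c), above(b,c), above(c,e), above(c,f), above(e,e), above(f,f), clear(c), linked(a,c), linked(a,e), linked(b,f), linked(c,c)}
4. grab(c,a)  →  {above(b,c), above(c,e), above(c,f), above(e,e), above(f,f), clear(a), clear(c), linked(a,a), linked(a,e), linked(b,f)}

move(e,a); move(f,b); grab(b,c); grab(c,a)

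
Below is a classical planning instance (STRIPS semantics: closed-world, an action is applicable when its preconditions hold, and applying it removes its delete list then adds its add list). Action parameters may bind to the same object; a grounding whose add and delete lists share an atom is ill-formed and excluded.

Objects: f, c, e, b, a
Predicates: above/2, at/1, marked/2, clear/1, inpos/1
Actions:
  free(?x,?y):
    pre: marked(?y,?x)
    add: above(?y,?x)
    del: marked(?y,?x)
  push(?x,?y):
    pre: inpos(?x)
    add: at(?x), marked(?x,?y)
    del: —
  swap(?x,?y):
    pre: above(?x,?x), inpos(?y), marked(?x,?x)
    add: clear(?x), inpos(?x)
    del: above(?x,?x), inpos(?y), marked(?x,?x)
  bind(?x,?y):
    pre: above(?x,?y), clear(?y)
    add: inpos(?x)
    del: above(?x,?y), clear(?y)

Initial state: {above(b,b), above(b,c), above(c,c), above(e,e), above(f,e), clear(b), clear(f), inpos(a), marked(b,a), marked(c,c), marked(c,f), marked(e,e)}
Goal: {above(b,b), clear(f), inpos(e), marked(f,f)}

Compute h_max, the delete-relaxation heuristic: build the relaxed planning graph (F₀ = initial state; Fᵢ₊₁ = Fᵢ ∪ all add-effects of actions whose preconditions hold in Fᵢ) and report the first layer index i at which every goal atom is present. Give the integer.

3

F0 = init (12 atoms)
F1 = F0 ∪ {above(b,a), above(c,f), at(a), clear(c), clear(e), inpos(b), inpos(c), inpos(e), marked(a,a), marked(a,b), marked(a,c), marked(a,e), marked(a,f)}  (25 atoms)
F2 = F1 ∪ {above(a,a), above(a,b), above(a,c), above(a,e), above(a,f), at(b), at(c), at(e), inpos(f), marked(b,b), marked(b,c), marked(b,e), marked(b,f), marked(c,a), marked(c,b), marked(c,e), marked(e,a), marked(e,b), marked(e,c), marked(e,f)}  (45 atoms)
F3 = F2 ∪ {above(b,e), above(b,f), above(c,a), above(c,b), above(c,e), above(e,a), above(e,b), above(e,c), above(e,f), at(f), clear(a), marked(f,a), marked(f,b), marked(f,c), marked(f,e), marked(f,f)}  (61 atoms)
goal ⊆ F3  ⇒  h_max = 3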